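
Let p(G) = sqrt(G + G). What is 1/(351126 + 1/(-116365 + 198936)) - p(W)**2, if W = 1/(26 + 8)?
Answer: -1705377720/28992824947 ≈ -0.058821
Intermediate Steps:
W = 1/34 ≈ 0.029412
p(G) = sqrt(2)*sqrt(G) (p(G) = sqrt(2*G) = sqrt(2)*sqrt(G))
1/(351126 + 1/(-116365 + 198936)) - p(W)**2 = 1/(351126 + 1/(-116365 + 198936)) - (sqrt(2)*sqrt(1/34))**2 = 1/(351126 + 1/82571) - (sqrt(2)*(sqrt(34)/34))**2 = 1/(351126 + 1/82571) - (sqrt(17)/17)**2 = 1/(28992824947/82571) - 1*1/17 = 82571/28992824947 - 1/17 = -1705377720/28992824947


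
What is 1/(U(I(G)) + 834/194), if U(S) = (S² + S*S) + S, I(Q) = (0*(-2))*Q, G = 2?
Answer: 97/417 ≈ 0.23261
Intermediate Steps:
I(Q) = 0 (I(Q) = 0*Q = 0)
U(S) = S + 2*S² (U(S) = (S² + S²) + S = 2*S² + S = S + 2*S²)
1/(U(I(G)) + 834/194) = 1/(0*(1 + 2*0) + 834/194) = 1/(0*(1 + 0) + 834*(1/194)) = 1/(0*1 + 417/97) = 1/(0 + 417/97) = 1/(417/97) = 97/417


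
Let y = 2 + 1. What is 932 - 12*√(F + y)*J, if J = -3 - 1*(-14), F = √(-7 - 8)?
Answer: 932 - 132*√(3 + I*√15) ≈ 669.67 - 128.62*I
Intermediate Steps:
F = I*√15 (F = √(-15) = I*√15 ≈ 3.873*I)
J = 11 (J = -3 + 14 = 11)
y = 3
932 - 12*√(F + y)*J = 932 - 12*√(I*√15 + 3)*11 = 932 - 12*√(3 + I*√15)*11 = 932 - 132*√(3 + I*√15)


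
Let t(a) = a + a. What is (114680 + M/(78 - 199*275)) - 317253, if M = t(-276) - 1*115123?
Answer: -11069891056/54647 ≈ -2.0257e+5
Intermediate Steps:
t(a) = 2*a
M = -115675 (M = 2*(-276) - 1*115123 = -552 - 115123 = -115675)
(114680 + M/(78 - 199*275)) - 317253 = (114680 - 115675/(78 - 199*275)) - 317253 = (114680 - 115675/(78 - 54725)) - 317253 = (114680 - 115675/(-54647)) - 317253 = (114680 - 115675*(-1/54647)) - 317253 = (114680 + 115675/54647) - 317253 = 6267033635/54647 - 317253 = -11069891056/54647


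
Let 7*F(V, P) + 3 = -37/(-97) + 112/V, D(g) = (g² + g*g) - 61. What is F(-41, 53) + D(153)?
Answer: 1301646845/27839 ≈ 46756.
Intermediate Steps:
D(g) = -61 + 2*g² (D(g) = (g² + g²) - 61 = 2*g² - 61 = -61 + 2*g²)
F(V, P) = -254/679 + 16/V (F(V, P) = -3/7 + (-37/(-97) + 112/V)/7 = -3/7 + (-37*(-1/97) + 112/V)/7 = -3/7 + (37/97 + 112/V)/7 = -3/7 + (37/679 + 16/V) = -254/679 + 16/V)
F(-41, 53) + D(153) = (-254/679 + 16/(-41)) + (-61 + 2*153²) = (-254/679 + 16*(-1/41)) + (-61 + 2*23409) = (-254/679 - 16/41) + (-61 + 46818) = -21278/27839 + 46757 = 1301646845/27839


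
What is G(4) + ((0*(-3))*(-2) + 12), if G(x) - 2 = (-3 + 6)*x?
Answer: 26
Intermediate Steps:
G(x) = 2 + 3*x (G(x) = 2 + (-3 + 6)*x = 2 + 3*x)
G(4) + ((0*(-3))*(-2) + 12) = (2 + 3*4) + ((0*(-3))*(-2) + 12) = (2 + 12) + (0*(-2) + 12) = 14 + (0 + 12) = 14 + 12 = 26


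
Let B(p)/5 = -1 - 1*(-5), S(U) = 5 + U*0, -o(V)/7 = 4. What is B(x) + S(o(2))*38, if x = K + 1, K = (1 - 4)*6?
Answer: 210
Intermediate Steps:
K = -18 (K = -3*6 = -18)
o(V) = -28 (o(V) = -7*4 = -28)
S(U) = 5 (S(U) = 5 + 0 = 5)
x = -17 (x = -18 + 1 = -17)
B(p) = 20 (B(p) = 5*(-1 - 1*(-5)) = 5*(-1 + 5) = 5*4 = 20)
B(x) + S(o(2))*38 = 20 + 5*38 = 20 + 190 = 210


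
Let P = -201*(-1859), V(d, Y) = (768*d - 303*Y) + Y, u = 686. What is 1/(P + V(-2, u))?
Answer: 1/164951 ≈ 6.0624e-6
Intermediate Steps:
V(d, Y) = -302*Y + 768*d (V(d, Y) = (-303*Y + 768*d) + Y = -302*Y + 768*d)
P = 373659
1/(P + V(-2, u)) = 1/(373659 + (-302*686 + 768*(-2))) = 1/(373659 + (-207172 - 1536)) = 1/(373659 - 208708) = 1/164951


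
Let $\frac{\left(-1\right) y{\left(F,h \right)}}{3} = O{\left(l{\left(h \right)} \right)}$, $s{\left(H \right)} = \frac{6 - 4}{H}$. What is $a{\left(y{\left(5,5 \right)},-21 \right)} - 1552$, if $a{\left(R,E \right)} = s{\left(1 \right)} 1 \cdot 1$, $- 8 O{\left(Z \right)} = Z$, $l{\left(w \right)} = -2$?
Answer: $-1550$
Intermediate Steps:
$s{\left(H \right)} = \frac{2}{H}$
$O{\left(Z \right)} = - \frac{Z}{8}$
$y{\left(F,h \right)} = - \frac{3}{4}$ ($y{\left(F,h \right)} = - 3 \left(\left(- \frac{1}{8}\right) \left(-2\right)\right) = \left(-3\right) \frac{1}{4} = - \frac{3}{4}$)
$a{\left(R,E \right)} = 2$ ($a{\left(R,E \right)} = \frac{2}{1} \cdot 1 \cdot 1 = 2 \cdot 1 \cdot 1 \cdot 1 = 2 \cdot 1 \cdot 1 = 2 \cdot 1 = 2$)
$a{\left(y{\left(5,5 \right)},-21 \right)} - 1552 = 2 - 1552 = -1550$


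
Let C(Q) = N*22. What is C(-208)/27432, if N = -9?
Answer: -11/1524 ≈ -0.0072178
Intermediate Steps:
C(Q) = -198 (C(Q) = -9*22 = -198)
C(-208)/27432 = -198/27432 = -198*1/27432 = -11/1524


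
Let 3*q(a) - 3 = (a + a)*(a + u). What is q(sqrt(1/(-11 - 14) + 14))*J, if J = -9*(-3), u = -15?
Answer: 6957/25 - 54*sqrt(349) ≈ -730.52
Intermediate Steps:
q(a) = 1 + 2*a*(-15 + a)/3 (q(a) = 1 + ((a + a)*(a - 15))/3 = 1 + ((2*a)*(-15 + a))/3 = 1 + (2*a*(-15 + a))/3 = 1 + 2*a*(-15 + a)/3)
J = 27
q(sqrt(1/(-11 - 14) + 14))*J = (1 - 10*sqrt(1/(-11 - 14) + 14) + 2*(sqrt(1/(-11 - 14) + 14))**2/3)*27 = (1 - 10*sqrt(1/(-25) + 14) + 2*(sqrt(1/(-25) + 14))**2/3)*27 = (1 - 10*sqrt(-1/25 + 14) + 2*(sqrt(-1/25 + 14))**2/3)*27 = (1 - 2*sqrt(349) + 2*(sqrt(349/25))**2/3)*27 = (1 - 2*sqrt(349) + 2*(sqrt(349)/5)**2/3)*27 = (1 - 2*sqrt(349) + (2/3)*(349/25))*27 = (1 - 2*sqrt(349) + 698/75)*27 = (773/75 - 2*sqrt(349))*27 = 6957/25 - 54*sqrt(349)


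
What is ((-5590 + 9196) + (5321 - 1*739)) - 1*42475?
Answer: -34287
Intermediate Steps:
((-5590 + 9196) + (5321 - 1*739)) - 1*42475 = (3606 + (5321 - 739)) - 42475 = (3606 + 4582) - 42475 = 8188 - 42475 = -34287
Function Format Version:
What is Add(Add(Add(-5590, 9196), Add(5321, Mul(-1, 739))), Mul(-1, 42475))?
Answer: -34287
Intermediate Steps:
Add(Add(Add(-5590, 9196), Add(5321, Mul(-1, 739))), Mul(-1, 42475)) = Add(Add(3606, Add(5321, -739)), -42475) = Add(Add(3606, 4582), -42475) = Add(8188, -42475) = -34287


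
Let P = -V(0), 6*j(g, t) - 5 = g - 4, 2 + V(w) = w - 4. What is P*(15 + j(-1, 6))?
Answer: 90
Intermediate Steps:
V(w) = -6 + w (V(w) = -2 + (w - 4) = -2 + (-4 + w) = -6 + w)
j(g, t) = ⅙ + g/6 (j(g, t) = ⅚ + (g - 4)/6 = ⅚ + (-4 + g)/6 = ⅚ + (-⅔ + g/6) = ⅙ + g/6)
P = 6 (P = -(-6 + 0) = -1*(-6) = 6)
P*(15 + j(-1, 6)) = 6*(15 + (⅙ + (⅙)*(-1))) = 6*(15 + (⅙ - ⅙)) = 6*(15 + 0) = 6*15 = 90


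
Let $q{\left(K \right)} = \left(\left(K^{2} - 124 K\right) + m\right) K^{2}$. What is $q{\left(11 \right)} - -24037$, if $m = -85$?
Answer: $-136651$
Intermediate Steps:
$q{\left(K \right)} = K^{2} \left(-85 + K^{2} - 124 K\right)$ ($q{\left(K \right)} = \left(\left(K^{2} - 124 K\right) - 85\right) K^{2} = \left(-85 + K^{2} - 124 K\right) K^{2} = K^{2} \left(-85 + K^{2} - 124 K\right)$)
$q{\left(11 \right)} - -24037 = 11^{2} \left(-85 + 11^{2} - 1364\right) - -24037 = 121 \left(-85 + 121 - 1364\right) + 24037 = 121 \left(-1328\right) + 24037 = -160688 + 24037 = -136651$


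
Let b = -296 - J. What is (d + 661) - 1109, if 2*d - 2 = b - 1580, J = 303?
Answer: -3073/2 ≈ -1536.5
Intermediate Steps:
b = -599 (b = -296 - 1*303 = -296 - 303 = -599)
d = -2177/2 (d = 1 + (-599 - 1580)/2 = 1 + (½)*(-2179) = 1 - 2179/2 = -2177/2 ≈ -1088.5)
(d + 661) - 1109 = (-2177/2 + 661) - 1109 = -855/2 - 1109 = -3073/2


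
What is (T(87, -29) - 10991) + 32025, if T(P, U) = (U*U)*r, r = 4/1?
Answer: 24398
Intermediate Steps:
r = 4 (r = 4*1 = 4)
T(P, U) = 4*U² (T(P, U) = (U*U)*4 = U²*4 = 4*U²)
(T(87, -29) - 10991) + 32025 = (4*(-29)² - 10991) + 32025 = (4*841 - 10991) + 32025 = (3364 - 10991) + 32025 = -7627 + 32025 = 24398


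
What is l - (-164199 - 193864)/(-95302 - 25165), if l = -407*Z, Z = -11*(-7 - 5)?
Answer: -6472327171/120467 ≈ -53727.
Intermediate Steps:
Z = 132 (Z = -11*(-12) = 132)
l = -53724 (l = -407*132 = -53724)
l - (-164199 - 193864)/(-95302 - 25165) = -53724 - (-164199 - 193864)/(-95302 - 25165) = -53724 - (-358063)/(-120467) = -53724 - (-358063)*(-1)/120467 = -53724 - 1*358063/120467 = -53724 - 358063/120467 = -6472327171/120467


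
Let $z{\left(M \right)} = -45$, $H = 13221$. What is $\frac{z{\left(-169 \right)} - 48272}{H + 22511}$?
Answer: $- \frac{48317}{35732} \approx -1.3522$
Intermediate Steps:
$\frac{z{\left(-169 \right)} - 48272}{H + 22511} = \frac{-45 - 48272}{13221 + 22511} = - \frac{48317}{35732}$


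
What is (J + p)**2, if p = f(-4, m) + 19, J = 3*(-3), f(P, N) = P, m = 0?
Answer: 36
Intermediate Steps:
J = -9
p = 15 (p = -4 + 19 = 15)
(J + p)**2 = (-9 + 15)**2 = 6**2 = 36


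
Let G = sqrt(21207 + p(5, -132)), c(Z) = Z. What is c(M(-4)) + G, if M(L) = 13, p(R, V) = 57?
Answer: 13 + 4*sqrt(1329) ≈ 158.82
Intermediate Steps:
G = 4*sqrt(1329) (G = sqrt(21207 + 57) = sqrt(21264) = 4*sqrt(1329) ≈ 145.82)
c(M(-4)) + G = 13 + 4*sqrt(1329)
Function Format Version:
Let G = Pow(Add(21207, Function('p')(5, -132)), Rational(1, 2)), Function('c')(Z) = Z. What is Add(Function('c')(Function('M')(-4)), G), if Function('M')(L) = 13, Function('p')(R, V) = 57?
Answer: Add(13, Mul(4, Pow(1329, Rational(1, 2)))) ≈ 158.82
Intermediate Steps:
G = Mul(4, Pow(1329, Rational(1, 2))) (G = Pow(Add(21207, 57), Rational(1, 2)) = Pow(21264, Rational(1, 2)) = Mul(4, Pow(1329, Rational(1, 2))) ≈ 145.82)
Add(Function('c')(Function('M')(-4)), G) = Add(13, Mul(4, Pow(1329, Rational(1, 2))))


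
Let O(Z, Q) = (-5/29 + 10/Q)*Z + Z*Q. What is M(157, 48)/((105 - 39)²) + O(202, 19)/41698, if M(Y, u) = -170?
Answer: 1369382477/25020426222 ≈ 0.054731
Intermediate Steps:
O(Z, Q) = Q*Z + Z*(-5/29 + 10/Q) (O(Z, Q) = (-5*1/29 + 10/Q)*Z + Q*Z = (-5/29 + 10/Q)*Z + Q*Z = Z*(-5/29 + 10/Q) + Q*Z = Q*Z + Z*(-5/29 + 10/Q))
M(157, 48)/((105 - 39)²) + O(202, 19)/41698 = -170/(105 - 39)² + ((1/29)*202*(290 + 19*(-5 + 29*19))/19)/41698 = -170/(66²) + ((1/29)*202*(1/19)*(290 + 19*(-5 + 551)))*(1/41698) = -170/4356 + ((1/29)*202*(1/19)*(290 + 19*546))*(1/41698) = -170*1/4356 + ((1/29)*202*(1/19)*(290 + 10374))*(1/41698) = -85/2178 + ((1/29)*202*(1/19)*10664)*(1/41698) = -85/2178 + (2154128/551)*(1/41698) = -85/2178 + 1077064/11487799 = 1369382477/25020426222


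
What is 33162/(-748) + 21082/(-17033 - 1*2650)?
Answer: -334248491/7361442 ≈ -45.405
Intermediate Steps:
33162/(-748) + 21082/(-17033 - 1*2650) = 33162*(-1/748) + 21082/(-17033 - 2650) = -16581/374 + 21082/(-19683) = -16581/374 + 21082*(-1/19683) = -16581/374 - 21082/19683 = -334248491/7361442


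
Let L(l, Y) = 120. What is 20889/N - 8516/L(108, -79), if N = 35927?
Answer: -75861913/1077810 ≈ -70.385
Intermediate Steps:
20889/N - 8516/L(108, -79) = 20889/35927 - 8516/120 = 20889*(1/35927) - 8516*1/120 = 20889/35927 - 2129/30 = -75861913/1077810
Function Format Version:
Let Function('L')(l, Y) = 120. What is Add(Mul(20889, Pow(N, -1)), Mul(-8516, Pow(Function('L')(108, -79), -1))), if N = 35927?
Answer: Rational(-75861913, 1077810) ≈ -70.385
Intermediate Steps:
Add(Mul(20889, Pow(N, -1)), Mul(-8516, Pow(Function('L')(108, -79), -1))) = Add(Mul(20889, Pow(35927, -1)), Mul(-8516, Pow(120, -1))) = Add(Mul(20889, Rational(1, 35927)), Mul(-8516, Rational(1, 120))) = Add(Rational(20889, 35927), Rational(-2129, 30)) = Rational(-75861913, 1077810)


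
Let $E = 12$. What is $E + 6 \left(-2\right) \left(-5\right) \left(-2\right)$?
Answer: $-108$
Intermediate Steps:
$E + 6 \left(-2\right) \left(-5\right) \left(-2\right) = 12 + 6 \left(-2\right) \left(-5\right) \left(-2\right) = 12 + 6 \cdot 10 \left(-2\right) = 12 + 6 \left(-20\right) = 12 - 120 = -108$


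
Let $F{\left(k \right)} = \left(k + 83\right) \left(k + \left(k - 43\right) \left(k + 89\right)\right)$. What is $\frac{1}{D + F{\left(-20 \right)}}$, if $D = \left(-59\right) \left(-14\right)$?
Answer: $- \frac{1}{274295} \approx -3.6457 \cdot 10^{-6}$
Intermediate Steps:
$F{\left(k \right)} = \left(83 + k\right) \left(k + \left(-43 + k\right) \left(89 + k\right)\right)$
$D = 826$
$\frac{1}{D + F{\left(-20 \right)}} = \frac{1}{826 + \left(-317641 + \left(-20\right)^{3} + 74 \left(-20\right) + 130 \left(-20\right)^{2}\right)} = \frac{1}{826 - 275121} = \frac{1}{-274295} = - \frac{1}{274295}$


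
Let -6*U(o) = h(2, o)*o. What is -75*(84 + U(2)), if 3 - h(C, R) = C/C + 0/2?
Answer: -6250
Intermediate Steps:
h(C, R) = 2 (h(C, R) = 3 - (C/C + 0/2) = 3 - (1 + 0*(½)) = 3 - (1 + 0) = 3 - 1*1 = 3 - 1 = 2)
U(o) = -o/3
-75*(84 + U(2)) = -75*(84 - ⅓*2) = -75*(84 - ⅔) = -75*250/3 = -6250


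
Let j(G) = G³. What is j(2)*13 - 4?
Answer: 100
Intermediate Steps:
j(2)*13 - 4 = 2³*13 - 4 = 8*13 - 4 = 104 - 4 = 100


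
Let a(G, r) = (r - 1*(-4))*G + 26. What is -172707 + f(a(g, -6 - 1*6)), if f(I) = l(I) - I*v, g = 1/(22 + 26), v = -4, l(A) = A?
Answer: -1035467/6 ≈ -1.7258e+5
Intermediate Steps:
g = 1/48 ≈ 0.020833
a(G, r) = 26 + G*(4 + r) (a(G, r) = (r + 4)*G + 26 = (4 + r)*G + 26 = G*(4 + r) + 26 = 26 + G*(4 + r))
f(I) = 5*I (f(I) = I - I*(-4) = I - (-4)*I = I + 4*I = 5*I)
-172707 + f(a(g, -6 - 1*6)) = -172707 + 5*(26 + 4*(1/48) + (-6 - 1*6)/48) = -172707 + 5*(26 + 1/12 + (-6 - 6)/48) = -172707 + 5*(26 + 1/12 + (1/48)*(-12)) = -172707 + 5*(26 + 1/12 - 1/4) = -172707 + 5*(155/6) = -172707 + 775/6 = -1035467/6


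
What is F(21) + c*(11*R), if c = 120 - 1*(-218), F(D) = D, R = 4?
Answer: 14893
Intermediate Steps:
c = 338 (c = 120 + 218 = 338)
F(21) + c*(11*R) = 21 + 338*(11*4) = 21 + 338*44 = 21 + 14872 = 14893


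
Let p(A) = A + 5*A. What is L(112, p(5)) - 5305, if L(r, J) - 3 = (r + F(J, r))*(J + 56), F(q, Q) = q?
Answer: 6910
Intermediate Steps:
p(A) = 6*A
L(r, J) = 3 + (56 + J)*(J + r) (L(r, J) = 3 + (r + J)*(J + 56) = 3 + (J + r)*(56 + J) = 3 + (56 + J)*(J + r))
L(112, p(5)) - 5305 = (3 + (6*5)**2 + 56*(6*5) + 56*112 + (6*5)*112) - 5305 = (3 + 30**2 + 56*30 + 6272 + 30*112) - 5305 = (3 + 900 + 1680 + 6272 + 3360) - 5305 = 12215 - 5305 = 6910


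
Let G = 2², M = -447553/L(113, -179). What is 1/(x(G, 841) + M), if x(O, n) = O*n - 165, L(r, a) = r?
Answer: -113/86066 ≈ -0.0013129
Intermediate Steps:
M = -447553/113 ≈ -3960.6
G = 4
x(O, n) = -165 + O*n
1/(x(G, 841) + M) = 1/((-165 + 4*841) - 447553/113) = 1/((-165 + 3364) - 447553/113) = 1/(3199 - 447553/113) = 1/(-86066/113) = -113/86066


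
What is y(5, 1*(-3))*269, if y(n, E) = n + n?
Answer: 2690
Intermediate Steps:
y(n, E) = 2*n
y(5, 1*(-3))*269 = (2*5)*269 = 10*269 = 2690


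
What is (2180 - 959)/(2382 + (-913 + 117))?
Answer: 1221/1586 ≈ 0.76986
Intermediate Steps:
(2180 - 959)/(2382 + (-913 + 117)) = 1221/(2382 - 796) = 1221/1586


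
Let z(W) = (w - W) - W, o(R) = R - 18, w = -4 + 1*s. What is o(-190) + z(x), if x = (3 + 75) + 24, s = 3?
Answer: -413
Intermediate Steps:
w = -1 (w = -4 + 1*3 = -4 + 3 = -1)
o(R) = -18 + R
x = 102 (x = 78 + 24 = 102)
z(W) = -1 - 2*W (z(W) = (-1 - W) - W = -1 - 2*W)
o(-190) + z(x) = (-18 - 190) + (-1 - 2*102) = -208 + (-1 - 204) = -208 - 205 = -413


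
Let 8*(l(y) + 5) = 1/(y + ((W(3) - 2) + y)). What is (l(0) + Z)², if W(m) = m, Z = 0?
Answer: 1521/64 ≈ 23.766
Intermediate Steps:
l(y) = -5 + 1/(8*(1 + 2*y)) (l(y) = -5 + 1/(8*(y + ((3 - 2) + y))) = -5 + 1/(8*(y + (1 + y))) = -5 + 1/(8*(1 + 2*y)))
(l(0) + Z)² = ((-39 - 80*0)/(8*(1 + 2*0)) + 0)² = ((-39 + 0)/(8*(1 + 0)) + 0)² = ((⅛)*(-39)/1 + 0)² = ((⅛)*1*(-39) + 0)² = (-39/8 + 0)² = (-39/8)² = 1521/64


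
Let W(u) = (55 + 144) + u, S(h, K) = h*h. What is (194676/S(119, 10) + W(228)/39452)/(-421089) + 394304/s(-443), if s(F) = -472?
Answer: -1656456428235273935/1982854354884396 ≈ -835.39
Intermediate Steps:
S(h, K) = h²
W(u) = 199 + u
(194676/S(119, 10) + W(228)/39452)/(-421089) + 394304/s(-443) = (194676/(119²) + (199 + 228)/39452)/(-421089) + 394304/(-472) = (194676/14161 + 427*(1/39452))*(-1/421089) + 394304*(-1/472) = (194676*(1/14161) + 61/5636)*(-1/421089) - 49288/59 = (194676/14161 + 61/5636)*(-1/421089) - 49288/59 = (1098057757/79811396)*(-1/421089) - 49288/59 = -1098057757/33607700930244 - 49288/59 = -1656456428235273935/1982854354884396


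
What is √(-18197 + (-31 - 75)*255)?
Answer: 7*I*√923 ≈ 212.67*I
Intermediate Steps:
√(-18197 + (-31 - 75)*255) = √(-18197 - 106*255) = √(-18197 - 27030) = √(-45227) = 7*I*√923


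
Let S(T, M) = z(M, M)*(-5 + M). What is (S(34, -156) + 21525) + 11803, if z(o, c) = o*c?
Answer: -3884768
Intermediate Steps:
z(o, c) = c*o
S(T, M) = M²*(-5 + M) (S(T, M) = (M*M)*(-5 + M) = M²*(-5 + M))
(S(34, -156) + 21525) + 11803 = ((-156)²*(-5 - 156) + 21525) + 11803 = (24336*(-161) + 21525) + 11803 = (-3918096 + 21525) + 11803 = -3896571 + 11803 = -3884768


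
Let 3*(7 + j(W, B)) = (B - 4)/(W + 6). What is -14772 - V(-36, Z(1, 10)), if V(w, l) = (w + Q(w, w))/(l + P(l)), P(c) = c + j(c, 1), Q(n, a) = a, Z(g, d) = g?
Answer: -14786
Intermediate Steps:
j(W, B) = -7 + (-4 + B)/(3*(6 + W)) (j(W, B) = -7 + ((B - 4)/(W + 6))/3 = -7 + ((-4 + B)/(6 + W))/3 = -7 + (-4 + B)/(3*(6 + W)))
P(c) = c + (-129 - 21*c)/(3*(6 + c)) (P(c) = c + (-130 + 1 - 21*c)/(3*(6 + c)) = c + (-129 - 21*c)/(3*(6 + c)))
V(w, l) = 2*w/(l + (-43 + l² - l)/(6 + l)) (V(w, l) = (w + w)/(l + (-43 + l² - l)/(6 + l)) = (2*w)/(l + (-43 + l² - l)/(6 + l)) = 2*w/(l + (-43 + l² - l)/(6 + l)))
-14772 - V(-36, Z(1, 10)) = -14772 - 2*(-36)*(6 + 1)/(-43 + 2*1² + 5*1) = -14772 - 2*(-36)*7/(-43 + 2*1 + 5) = -14772 - 2*(-36)*7/(-43 + 2 + 5) = -14772 - 2*(-36)*7/(-36) = -14772 - 2*(-36)*(-1)*7/36 = -14772 - 1*14 = -14772 - 14 = -14786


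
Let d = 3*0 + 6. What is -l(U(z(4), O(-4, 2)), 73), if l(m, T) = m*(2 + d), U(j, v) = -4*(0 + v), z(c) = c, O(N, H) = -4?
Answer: -128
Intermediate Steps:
d = 6 (d = 0 + 6 = 6)
U(j, v) = -4*v
l(m, T) = 8*m (l(m, T) = m*(2 + 6) = m*8 = 8*m)
-l(U(z(4), O(-4, 2)), 73) = -8*(-4*(-4)) = -8*16 = -1*128 = -128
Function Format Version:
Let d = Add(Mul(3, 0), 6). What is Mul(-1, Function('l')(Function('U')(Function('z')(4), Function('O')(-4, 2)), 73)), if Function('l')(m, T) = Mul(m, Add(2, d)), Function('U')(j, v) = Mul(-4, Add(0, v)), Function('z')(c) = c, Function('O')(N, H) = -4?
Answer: -128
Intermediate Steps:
d = 6 (d = Add(0, 6) = 6)
Function('U')(j, v) = Mul(-4, v)
Function('l')(m, T) = Mul(8, m) (Function('l')(m, T) = Mul(m, Add(2, 6)) = Mul(m, 8) = Mul(8, m))
Mul(-1, Function('l')(Function('U')(Function('z')(4), Function('O')(-4, 2)), 73)) = Mul(-1, Mul(8, Mul(-4, -4))) = Mul(-1, Mul(8, 16)) = Mul(-1, 128) = -128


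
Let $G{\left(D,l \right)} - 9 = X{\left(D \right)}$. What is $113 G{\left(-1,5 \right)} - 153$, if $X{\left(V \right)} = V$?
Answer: $751$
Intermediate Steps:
$G{\left(D,l \right)} = 9 + D$
$113 G{\left(-1,5 \right)} - 153 = 113 \left(9 - 1\right) - 153 = 113 \cdot 8 - 153 = 904 - 153 = 751$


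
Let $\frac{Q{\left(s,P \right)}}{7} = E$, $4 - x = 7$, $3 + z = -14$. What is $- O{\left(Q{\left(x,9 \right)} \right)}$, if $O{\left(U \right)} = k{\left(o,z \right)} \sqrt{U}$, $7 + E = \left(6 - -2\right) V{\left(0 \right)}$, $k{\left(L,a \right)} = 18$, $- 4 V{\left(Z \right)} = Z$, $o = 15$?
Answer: $- 126 i \approx - 126.0 i$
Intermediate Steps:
$V{\left(Z \right)} = - \frac{Z}{4}$
$z = -17$ ($z = -3 - 14 = -17$)
$x = -3$ ($x = 4 - 7 = -3$)
$E = -7$ ($E = -7 + \left(6 - -2\right) \left(\left(- \frac{1}{4}\right) 0\right) = -7 + \left(6 + 2\right) 0 = -7 + 8 \cdot 0 = -7 + 0 = -7$)
$Q{\left(s,P \right)} = -49$ ($Q{\left(s,P \right)} = 7 \left(-7\right) = -49$)
$O{\left(U \right)} = 18 \sqrt{U}$
$- O{\left(Q{\left(x,9 \right)} \right)} = - 18 \sqrt{-49} = - 18 \cdot 7 i = - 126 i$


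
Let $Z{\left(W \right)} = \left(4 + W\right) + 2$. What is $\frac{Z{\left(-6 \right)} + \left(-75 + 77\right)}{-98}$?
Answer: $- \frac{1}{49} \approx -0.020408$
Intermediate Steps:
$Z{\left(W \right)} = 6 + W$
$\frac{Z{\left(-6 \right)} + \left(-75 + 77\right)}{-98} = \frac{\left(6 - 6\right) + \left(-75 + 77\right)}{-98} = \left(0 + 2\right) \left(- \frac{1}{98}\right) = 2 \left(- \frac{1}{98}\right) = - \frac{1}{49}$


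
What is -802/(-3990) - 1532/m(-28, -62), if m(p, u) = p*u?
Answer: -84293/123690 ≈ -0.68149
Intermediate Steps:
-802/(-3990) - 1532/m(-28, -62) = -802/(-3990) - 1532/((-28*(-62))) = -802*(-1/3990) - 1532/1736 = 401/1995 - 1532*1/1736 = 401/1995 - 383/434 = -84293/123690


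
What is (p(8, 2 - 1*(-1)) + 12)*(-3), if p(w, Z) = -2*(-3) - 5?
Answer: -39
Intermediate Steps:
p(w, Z) = 1 (p(w, Z) = 6 - 5 = 1)
(p(8, 2 - 1*(-1)) + 12)*(-3) = (1 + 12)*(-3) = 13*(-3) = -39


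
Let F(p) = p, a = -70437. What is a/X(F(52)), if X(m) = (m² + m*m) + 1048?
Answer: -23479/2152 ≈ -10.910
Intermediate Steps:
X(m) = 1048 + 2*m² (X(m) = (m² + m²) + 1048 = 2*m² + 1048 = 1048 + 2*m²)
a/X(F(52)) = -70437/(1048 + 2*52²) = -70437/(1048 + 2*2704) = -70437/(1048 + 5408) = -70437/6456 = -70437*1/6456 = -23479/2152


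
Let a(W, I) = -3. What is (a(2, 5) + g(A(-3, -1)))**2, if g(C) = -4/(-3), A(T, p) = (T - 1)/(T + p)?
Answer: 25/9 ≈ 2.7778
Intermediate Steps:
A(T, p) = (-1 + T)/(T + p)
g(C) = 4/3 (g(C) = -4*(-1/3) = 4/3)
(a(2, 5) + g(A(-3, -1)))**2 = (-3 + 4/3)**2 = (-5/3)**2 = 25/9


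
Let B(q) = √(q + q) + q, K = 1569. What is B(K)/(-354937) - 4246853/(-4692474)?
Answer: 1500002771555/1665532644138 - √3138/354937 ≈ 0.90046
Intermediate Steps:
B(q) = q + √2*√q (B(q) = √(2*q) + q = √2*√q + q = q + √2*√q)
B(K)/(-354937) - 4246853/(-4692474) = (1569 + √2*√1569)/(-354937) - 4246853/(-4692474) = (1569 + √3138)*(-1/354937) - 4246853*(-1/4692474) = (-1569/354937 - √3138/354937) + 4246853/4692474 = 1500002771555/1665532644138 - √3138/354937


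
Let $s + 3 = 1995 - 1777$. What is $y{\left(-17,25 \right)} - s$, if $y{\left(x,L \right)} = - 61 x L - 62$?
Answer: $25648$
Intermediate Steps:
$s = 215$ ($s = -3 + \left(1995 - 1777\right) = -3 + 218 = 215$)
$y{\left(x,L \right)} = -62 - 61 L x$ ($y{\left(x,L \right)} = - 61 L x - 62 = -62 - 61 L x$)
$y{\left(-17,25 \right)} - s = \left(-62 - 1525 \left(-17\right)\right) - 215 = \left(-62 + 25925\right) - 215 = 25863 - 215 = 25648$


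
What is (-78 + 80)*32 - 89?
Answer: -25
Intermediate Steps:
(-78 + 80)*32 - 89 = 2*32 - 89 = 64 - 89 = -25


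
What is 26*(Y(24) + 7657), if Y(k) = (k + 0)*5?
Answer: 202202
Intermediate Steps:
Y(k) = 5*k (Y(k) = k*5 = 5*k)
26*(Y(24) + 7657) = 26*(5*24 + 7657) = 26*(120 + 7657) = 26*7777 = 202202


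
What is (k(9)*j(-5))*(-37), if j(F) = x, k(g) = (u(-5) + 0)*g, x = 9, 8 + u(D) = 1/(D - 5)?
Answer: 242757/10 ≈ 24276.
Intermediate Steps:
u(D) = -8 + 1/(-5 + D) (u(D) = -8 + 1/(D - 5) = -8 + 1/(-5 + D))
k(g) = -81*g/10 (k(g) = ((41 - 8*(-5))/(-5 - 5) + 0)*g = ((41 + 40)/(-10) + 0)*g = (-1/10*81 + 0)*g = (-81/10 + 0)*g = -81*g/10)
j(F) = 9
(k(9)*j(-5))*(-37) = (-81/10*9*9)*(-37) = -729/10*9*(-37) = -6561/10*(-37) = 242757/10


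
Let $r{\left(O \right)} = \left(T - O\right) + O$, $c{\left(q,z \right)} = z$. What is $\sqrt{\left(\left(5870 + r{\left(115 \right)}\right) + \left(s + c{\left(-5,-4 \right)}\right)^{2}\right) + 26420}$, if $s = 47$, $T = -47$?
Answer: $6 \sqrt{947} \approx 184.64$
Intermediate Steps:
$r{\left(O \right)} = -47$ ($r{\left(O \right)} = \left(-47 - O\right) + O = -47$)
$\sqrt{\left(\left(5870 + r{\left(115 \right)}\right) + \left(s + c{\left(-5,-4 \right)}\right)^{2}\right) + 26420} = \sqrt{\left(\left(5870 - 47\right) + \left(47 - 4\right)^{2}\right) + 26420} = \sqrt{\left(5823 + 43^{2}\right) + 26420} = \sqrt{\left(5823 + 1849\right) + 26420} = \sqrt{7672 + 26420} = \sqrt{34092} = 6 \sqrt{947}$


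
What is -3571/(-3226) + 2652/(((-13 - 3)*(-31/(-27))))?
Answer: -28652911/200012 ≈ -143.26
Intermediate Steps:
-3571/(-3226) + 2652/(((-13 - 3)*(-31/(-27)))) = -3571*(-1/3226) + 2652/((-(-496)*(-1)/27)) = 3571/3226 + 2652/((-16*31/27)) = 3571/3226 + 2652/(-496/27) = 3571/3226 + 2652*(-27/496) = 3571/3226 - 17901/124 = -28652911/200012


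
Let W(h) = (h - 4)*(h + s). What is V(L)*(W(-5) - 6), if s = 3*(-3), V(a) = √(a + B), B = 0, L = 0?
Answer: 0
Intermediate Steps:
V(a) = √a (V(a) = √(a + 0) = √a)
s = -9
W(h) = (-9 + h)*(-4 + h) (W(h) = (h - 4)*(h - 9) = (-4 + h)*(-9 + h) = (-9 + h)*(-4 + h))
V(L)*(W(-5) - 6) = √0*((36 + (-5)² - 13*(-5)) - 6) = 0*((36 + 25 + 65) - 6) = 0*(126 - 6) = 0*120 = 0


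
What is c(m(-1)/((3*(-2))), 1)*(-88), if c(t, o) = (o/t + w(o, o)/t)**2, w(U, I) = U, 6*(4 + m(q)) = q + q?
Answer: -114048/169 ≈ -674.84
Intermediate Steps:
m(q) = -4 + q/3 (m(q) = -4 + (q + q)/6 = -4 + (2*q)/6 = -4 + q/3)
c(t, o) = 4*o**2/t**2 (c(t, o) = (o/t + o/t)**2 = (2*o/t)**2 = 4*o**2/t**2)
c(m(-1)/((3*(-2))), 1)*(-88) = (4*1**2/((-4 + (1/3)*(-1))/((3*(-2))))**2)*(-88) = (4*1/((-4 - 1/3)/(-6))**2)*(-88) = (4*1/(-13/3*(-1/6))**2)*(-88) = (4*1/(13/18)**2)*(-88) = (4*1*(324/169))*(-88) = (1296/169)*(-88) = -114048/169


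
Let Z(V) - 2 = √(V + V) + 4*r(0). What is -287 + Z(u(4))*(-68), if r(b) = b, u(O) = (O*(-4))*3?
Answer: -423 - 272*I*√6 ≈ -423.0 - 666.26*I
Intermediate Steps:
u(O) = -12*O (u(O) = -4*O*3 = -12*O)
Z(V) = 2 + √2*√V (Z(V) = 2 + (√(V + V) + 4*0) = 2 + (√(2*V) + 0) = 2 + (√2*√V + 0) = 2 + √2*√V)
-287 + Z(u(4))*(-68) = -287 + (2 + √2*√(-12*4))*(-68) = -287 + (2 + √2*√(-48))*(-68) = -287 + (2 + √2*(4*I*√3))*(-68) = -287 + (2 + 4*I*√6)*(-68) = -287 + (-136 - 272*I*√6) = -423 - 272*I*√6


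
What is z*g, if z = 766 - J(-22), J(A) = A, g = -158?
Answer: -124504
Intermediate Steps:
z = 788 (z = 766 - 1*(-22) = 766 + 22 = 788)
z*g = 788*(-158) = -124504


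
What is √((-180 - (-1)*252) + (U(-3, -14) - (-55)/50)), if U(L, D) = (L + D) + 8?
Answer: √6410/10 ≈ 8.0062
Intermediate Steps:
U(L, D) = 8 + D + L (U(L, D) = (D + L) + 8 = 8 + D + L)
√((-180 - (-1)*252) + (U(-3, -14) - (-55)/50)) = √((-180 - (-1)*252) + ((8 - 14 - 3) - (-55)/50)) = √((-180 - 1*(-252)) + (-9 - (-55)/50)) = √((-180 + 252) + (-9 - 1*(-11/10))) = √(72 + (-9 + 11/10)) = √(72 - 79/10) = √(641/10) = √6410/10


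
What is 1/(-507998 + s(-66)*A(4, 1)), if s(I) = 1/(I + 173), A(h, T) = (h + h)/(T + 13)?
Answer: -749/380490498 ≈ -1.9685e-6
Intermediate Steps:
A(h, T) = 2*h/(13 + T) (A(h, T) = (2*h)/(13 + T) = 2*h/(13 + T))
s(I) = 1/(173 + I)
1/(-507998 + s(-66)*A(4, 1)) = 1/(-507998 + (2*4/(13 + 1))/(173 - 66)) = 1/(-507998 + (2*4/14)/107) = 1/(-507998 + (2*4*(1/14))/107) = 1/(-507998 + (1/107)*(4/7)) = 1/(-507998 + 4/749) = 1/(-380490498/749) = -749/380490498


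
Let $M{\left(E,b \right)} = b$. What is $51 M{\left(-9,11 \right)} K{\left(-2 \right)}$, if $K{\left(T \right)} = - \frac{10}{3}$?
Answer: $-1870$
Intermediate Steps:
$K{\left(T \right)} = - \frac{10}{3}$ ($K{\left(T \right)} = \left(-10\right) \frac{1}{3} = - \frac{10}{3}$)
$51 M{\left(-9,11 \right)} K{\left(-2 \right)} = 51 \cdot 11 \left(- \frac{10}{3}\right) = 561 \left(- \frac{10}{3}\right) = -1870$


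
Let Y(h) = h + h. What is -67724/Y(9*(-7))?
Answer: 33862/63 ≈ 537.49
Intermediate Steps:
Y(h) = 2*h
-67724/Y(9*(-7)) = -67724/(2*(9*(-7))) = -67724/(2*(-63)) = -67724/(-126) = -67724*(-1/126) = 33862/63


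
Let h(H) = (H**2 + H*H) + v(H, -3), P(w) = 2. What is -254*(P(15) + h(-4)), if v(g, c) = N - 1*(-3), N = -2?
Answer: -8890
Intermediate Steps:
v(g, c) = 1 (v(g, c) = -2 - 1*(-3) = -2 + 3 = 1)
h(H) = 1 + 2*H**2 (h(H) = (H**2 + H*H) + 1 = (H**2 + H**2) + 1 = 2*H**2 + 1 = 1 + 2*H**2)
-254*(P(15) + h(-4)) = -254*(2 + (1 + 2*(-4)**2)) = -254*(2 + (1 + 2*16)) = -254*(2 + (1 + 32)) = -254*(2 + 33) = -254*35 = -8890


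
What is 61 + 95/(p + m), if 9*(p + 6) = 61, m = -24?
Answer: 626/11 ≈ 56.909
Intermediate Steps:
p = 7/9 (p = -6 + (⅑)*61 = -6 + 61/9 = 7/9 ≈ 0.77778)
61 + 95/(p + m) = 61 + 95/(7/9 - 24) = 61 + 95/(-209/9) = 61 + 95*(-9/209) = 61 - 45/11 = 626/11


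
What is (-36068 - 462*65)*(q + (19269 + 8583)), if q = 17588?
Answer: -3003493120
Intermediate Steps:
(-36068 - 462*65)*(q + (19269 + 8583)) = (-36068 - 462*65)*(17588 + (19269 + 8583)) = (-36068 - 30030)*(17588 + 27852) = -66098*45440 = -3003493120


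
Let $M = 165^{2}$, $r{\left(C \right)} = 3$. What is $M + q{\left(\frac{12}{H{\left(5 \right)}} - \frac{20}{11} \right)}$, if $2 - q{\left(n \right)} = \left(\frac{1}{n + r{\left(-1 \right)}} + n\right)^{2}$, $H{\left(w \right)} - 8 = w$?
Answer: $\frac{50443131938482}{1852699849} \approx 27227.0$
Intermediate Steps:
$H{\left(w \right)} = 8 + w$
$M = 27225$
$q{\left(n \right)} = 2 - \left(n + \frac{1}{3 + n}\right)^{2}$ ($q{\left(n \right)} = 2 - \left(\frac{1}{n + 3} + n\right)^{2} = 2 - \left(\frac{1}{3 + n} + n\right)^{2} = 2 - \left(n + \frac{1}{3 + n}\right)^{2}$)
$M + q{\left(\frac{12}{H{\left(5 \right)}} - \frac{20}{11} \right)} = 27225 + \left(2 - \frac{\left(1 + \left(\frac{12}{8 + 5} - \frac{20}{11}\right)^{2} + 3 \left(\frac{12}{8 + 5} - \frac{20}{11}\right)\right)^{2}}{\left(3 + \left(\frac{12}{8 + 5} - \frac{20}{11}\right)\right)^{2}}\right) = 27225 + \left(2 - \frac{\left(1 + \left(\frac{12}{13} - \frac{20}{11}\right)^{2} + 3 \left(\frac{12}{13} - \frac{20}{11}\right)\right)^{2}}{\left(3 + \left(\frac{12}{13} - \frac{20}{11}\right)\right)^{2}}\right) = 27225 + \left(2 - \frac{\left(1 + \left(- \frac{128}{143}\right)^{2} + 3 \left(- \frac{128}{143}\right)\right)^{2}}{\left(3 - \frac{128}{143}\right)^{2}}\right) = 27225 + \left(2 - \frac{\left(1 + \frac{16384}{20449} - \frac{384}{143}\right)^{2}}{\frac{90601}{20449}}\right) = 27225 + \left(2 - \frac{20449 \left(- \frac{18079}{20449}\right)^{2}}{90601}\right) = 27225 + \left(2 - \frac{20449}{90601} \cdot \frac{326850241}{418161601}\right) = 27225 + \left(2 - \frac{326850241}{1852699849}\right) = 27225 + \frac{3378549457}{1852699849} = \frac{50443131938482}{1852699849}$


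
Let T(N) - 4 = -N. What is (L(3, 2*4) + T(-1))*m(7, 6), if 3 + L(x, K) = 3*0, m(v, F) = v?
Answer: 14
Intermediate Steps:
L(x, K) = -3 (L(x, K) = -3 + 3*0 = -3 + 0 = -3)
T(N) = 4 - N
(L(3, 2*4) + T(-1))*m(7, 6) = (-3 + (4 - 1*(-1)))*7 = (-3 + (4 + 1))*7 = (-3 + 5)*7 = 2*7 = 14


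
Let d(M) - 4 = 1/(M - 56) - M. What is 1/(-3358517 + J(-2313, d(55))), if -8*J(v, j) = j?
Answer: -2/6717021 ≈ -2.9775e-7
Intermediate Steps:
d(M) = 4 + 1/(-56 + M) - M (d(M) = 4 + (1/(M - 56) - M) = 4 + (1/(-56 + M) - M) = 4 + 1/(-56 + M) - M)
J(v, j) = -j/8
1/(-3358517 + J(-2313, d(55))) = 1/(-3358517 - (-223 - 1*55**2 + 60*55)/(8*(-56 + 55))) = 1/(-3358517 - (-223 - 1*3025 + 3300)/(8*(-1))) = 1/(-3358517 - (-1)*(-223 - 3025 + 3300)/8) = 1/(-3358517 - (-1)*52/8) = 1/(-3358517 - 1/8*(-52)) = 1/(-3358517 + 13/2) = 1/(-6717021/2) = -2/6717021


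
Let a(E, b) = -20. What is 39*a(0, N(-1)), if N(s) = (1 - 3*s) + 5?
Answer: -780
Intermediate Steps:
N(s) = 6 - 3*s
39*a(0, N(-1)) = 39*(-20) = -780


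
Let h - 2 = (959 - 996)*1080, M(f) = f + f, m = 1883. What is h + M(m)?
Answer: -36192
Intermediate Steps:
M(f) = 2*f
h = -39958 (h = 2 + (959 - 996)*1080 = 2 - 37*1080 = 2 - 39960 = -39958)
h + M(m) = -39958 + 2*1883 = -39958 + 3766 = -36192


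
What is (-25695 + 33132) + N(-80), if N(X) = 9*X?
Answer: 6717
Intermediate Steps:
(-25695 + 33132) + N(-80) = (-25695 + 33132) + 9*(-80) = 7437 - 720 = 6717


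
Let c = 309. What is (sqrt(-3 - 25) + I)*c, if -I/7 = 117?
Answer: -253071 + 618*I*sqrt(7) ≈ -2.5307e+5 + 1635.1*I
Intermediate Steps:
I = -819 (I = -7*117 = -819)
(sqrt(-3 - 25) + I)*c = (sqrt(-3 - 25) - 819)*309 = (sqrt(-28) - 819)*309 = (2*I*sqrt(7) - 819)*309 = (-819 + 2*I*sqrt(7))*309 = -253071 + 618*I*sqrt(7)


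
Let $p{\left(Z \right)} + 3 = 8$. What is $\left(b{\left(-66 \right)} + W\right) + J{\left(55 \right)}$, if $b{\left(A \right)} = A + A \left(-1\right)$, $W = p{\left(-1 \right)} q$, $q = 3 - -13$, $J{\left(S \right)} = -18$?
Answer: $62$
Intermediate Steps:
$p{\left(Z \right)} = 5$ ($p{\left(Z \right)} = -3 + 8 = 5$)
$q = 16$ ($q = 3 + 13 = 16$)
$W = 80$ ($W = 5 \cdot 16 = 80$)
$b{\left(A \right)} = 0$ ($b{\left(A \right)} = A - A = 0$)
$\left(b{\left(-66 \right)} + W\right) + J{\left(55 \right)} = \left(0 + 80\right) - 18 = 80 - 18 = 62$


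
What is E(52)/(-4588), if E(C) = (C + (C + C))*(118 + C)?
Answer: -6630/1147 ≈ -5.7803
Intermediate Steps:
E(C) = 3*C*(118 + C) (E(C) = (C + 2*C)*(118 + C) = (3*C)*(118 + C) = 3*C*(118 + C))
E(52)/(-4588) = (3*52*(118 + 52))/(-4588) = (3*52*170)*(-1/4588) = 26520*(-1/4588) = -6630/1147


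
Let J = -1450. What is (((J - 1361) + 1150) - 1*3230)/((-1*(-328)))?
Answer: -4891/328 ≈ -14.912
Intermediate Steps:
(((J - 1361) + 1150) - 1*3230)/((-1*(-328))) = (((-1450 - 1361) + 1150) - 1*3230)/((-1*(-328))) = ((-2811 + 1150) - 3230)/328 = (-1661 - 3230)*(1/328) = -4891*1/328 = -4891/328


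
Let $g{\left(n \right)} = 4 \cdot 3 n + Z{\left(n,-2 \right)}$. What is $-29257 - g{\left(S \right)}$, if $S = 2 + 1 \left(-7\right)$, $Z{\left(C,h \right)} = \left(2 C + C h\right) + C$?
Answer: $-29192$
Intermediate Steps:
$Z{\left(C,h \right)} = 3 C + C h$
$S = -5$ ($S = 2 - 7 = -5$)
$g{\left(n \right)} = 13 n$ ($g{\left(n \right)} = 4 \cdot 3 n + n \left(3 - 2\right) = 12 n + n 1 = 12 n + n = 13 n$)
$-29257 - g{\left(S \right)} = -29257 - 13 \left(-5\right) = -29257 - -65 = -29257 + 65 = -29192$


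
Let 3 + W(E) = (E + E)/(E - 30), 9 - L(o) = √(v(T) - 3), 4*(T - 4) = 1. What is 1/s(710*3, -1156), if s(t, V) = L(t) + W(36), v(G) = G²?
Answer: 288/4943 + 4*√241/4943 ≈ 0.070827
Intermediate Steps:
T = 17/4 (T = 4 + (¼)*1 = 4 + ¼ = 17/4 ≈ 4.2500)
L(o) = 9 - √241/4 (L(o) = 9 - √((17/4)² - 3) = 9 - √(289/16 - 3) = 9 - √(241/16) = 9 - √241/4)
W(E) = -3 + 2*E/(-30 + E) (W(E) = -3 + (E + E)/(E - 30) = -3 + (2*E)/(-30 + E) = -3 + 2*E/(-30 + E))
s(t, V) = 18 - √241/4 (s(t, V) = (9 - √241/4) + (90 - 1*36)/(-30 + 36) = (9 - √241/4) + (90 - 36)/6 = (9 - √241/4) + (⅙)*54 = (9 - √241/4) + 9 = 18 - √241/4)
1/s(710*3, -1156) = 1/(18 - √241/4)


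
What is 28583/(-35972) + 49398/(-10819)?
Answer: -2086184333/389181068 ≈ -5.3604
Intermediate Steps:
28583/(-35972) + 49398/(-10819) = 28583*(-1/35972) + 49398*(-1/10819) = -28583/35972 - 49398/10819 = -2086184333/389181068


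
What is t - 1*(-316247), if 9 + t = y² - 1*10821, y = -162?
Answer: 331661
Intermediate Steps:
t = 15414 (t = -9 + ((-162)² - 1*10821) = -9 + (26244 - 10821) = -9 + 15423 = 15414)
t - 1*(-316247) = 15414 - 1*(-316247) = 15414 + 316247 = 331661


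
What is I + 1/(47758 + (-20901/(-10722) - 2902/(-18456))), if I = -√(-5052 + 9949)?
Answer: 16490436/787584981163 - √4897 ≈ -69.979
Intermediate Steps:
I = -√4897 ≈ -69.979
I + 1/(47758 + (-20901/(-10722) - 2902/(-18456))) = -√4897 + 1/(47758 + (-20901/(-10722) - 2902/(-18456))) = -√4897 + 1/(47758 + (-20901*(-1/10722) - 2902*(-1/18456))) = -√4897 + 1/(47758 + (6967/3574 + 1451/9228)) = -√4897 + 1/(47758 + 34738675/16490436) = -√4897 + 1/(787584981163/16490436) = -√4897 + 16490436/787584981163 = 16490436/787584981163 - √4897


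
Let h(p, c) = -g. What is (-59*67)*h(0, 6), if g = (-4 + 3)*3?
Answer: -11859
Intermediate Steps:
g = -3 (g = -1*3 = -3)
h(p, c) = 3 (h(p, c) = -1*(-3) = 3)
(-59*67)*h(0, 6) = -59*67*3 = -3953*3 = -11859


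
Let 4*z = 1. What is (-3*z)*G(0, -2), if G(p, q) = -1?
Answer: 3/4 ≈ 0.75000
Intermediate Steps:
z = 1/4 (z = (1/4)*1 = 1/4 ≈ 0.25000)
(-3*z)*G(0, -2) = -3*1/4*(-1) = -3/4*(-1) = 3/4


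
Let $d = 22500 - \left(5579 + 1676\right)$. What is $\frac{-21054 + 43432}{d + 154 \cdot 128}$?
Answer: $\frac{22378}{34957} \approx 0.64016$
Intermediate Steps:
$d = 15245$ ($d = 22500 - 7255 = 15245$)
$\frac{-21054 + 43432}{d + 154 \cdot 128} = \frac{-21054 + 43432}{15245 + 154 \cdot 128} = \frac{22378}{15245 + 19712} = \frac{22378}{34957}$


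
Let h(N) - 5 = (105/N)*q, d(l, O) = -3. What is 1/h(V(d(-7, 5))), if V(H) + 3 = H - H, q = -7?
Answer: 1/250 ≈ 0.0040000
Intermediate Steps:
V(H) = -3 (V(H) = -3 + (H - H) = -3 + 0 = -3)
h(N) = 5 - 735/N (h(N) = 5 + (105/N)*(-7) = 5 - 735/N)
1/h(V(d(-7, 5))) = 1/(5 - 735/(-3)) = 1/(5 - 735*(-⅓)) = 1/(5 + 245) = 1/250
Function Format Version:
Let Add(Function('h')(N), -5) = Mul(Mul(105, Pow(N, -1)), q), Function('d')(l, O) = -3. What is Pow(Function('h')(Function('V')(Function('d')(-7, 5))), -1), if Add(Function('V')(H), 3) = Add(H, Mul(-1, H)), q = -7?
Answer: Rational(1, 250) ≈ 0.0040000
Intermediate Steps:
Function('V')(H) = -3 (Function('V')(H) = Add(-3, Add(H, Mul(-1, H))) = Add(-3, 0) = -3)
Function('h')(N) = Add(5, Mul(-735, Pow(N, -1))) (Function('h')(N) = Add(5, Mul(Mul(105, Pow(N, -1)), -7)) = Add(5, Mul(-735, Pow(N, -1))))
Pow(Function('h')(Function('V')(Function('d')(-7, 5))), -1) = Pow(Add(5, Mul(-735, Pow(-3, -1))), -1) = Pow(Add(5, Mul(-735, Rational(-1, 3))), -1) = Pow(Add(5, 245), -1) = Pow(250, -1) = Rational(1, 250)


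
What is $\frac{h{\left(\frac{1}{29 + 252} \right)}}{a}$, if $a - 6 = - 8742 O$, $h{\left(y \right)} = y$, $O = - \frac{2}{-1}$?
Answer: $- \frac{1}{4911318} \approx -2.0361 \cdot 10^{-7}$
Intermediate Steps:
$O = 2$ ($O = \left(-2\right) \left(-1\right) = 2$)
$a = -17478$ ($a = 6 - 17484 = -17478$)
$\frac{h{\left(\frac{1}{29 + 252} \right)}}{a} = \frac{1}{\left(29 + 252\right) \left(-17478\right)} = \frac{1}{281} \left(- \frac{1}{17478}\right) = - \frac{1}{4911318}$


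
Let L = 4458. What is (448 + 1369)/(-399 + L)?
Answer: 1817/4059 ≈ 0.44765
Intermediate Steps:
(448 + 1369)/(-399 + L) = (448 + 1369)/(-399 + 4458) = 1817/4059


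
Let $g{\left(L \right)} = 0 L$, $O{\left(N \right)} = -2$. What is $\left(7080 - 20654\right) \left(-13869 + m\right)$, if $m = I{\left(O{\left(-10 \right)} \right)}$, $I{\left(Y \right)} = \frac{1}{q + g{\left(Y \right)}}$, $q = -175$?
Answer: $\frac{32945129624}{175} \approx 1.8826 \cdot 10^{8}$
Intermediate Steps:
$g{\left(L \right)} = 0$
$I{\left(Y \right)} = - \frac{1}{175}$ ($I{\left(Y \right)} = \frac{1}{-175 + 0} = \frac{1}{-175} = - \frac{1}{175}$)
$m = - \frac{1}{175} \approx -0.0057143$
$\left(7080 - 20654\right) \left(-13869 + m\right) = \left(7080 - 20654\right) \left(-13869 - \frac{1}{175}\right) = \left(-13574\right) \left(- \frac{2427076}{175}\right) = \frac{32945129624}{175}$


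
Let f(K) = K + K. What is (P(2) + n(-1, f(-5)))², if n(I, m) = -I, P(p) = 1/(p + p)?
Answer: 25/16 ≈ 1.5625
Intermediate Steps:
P(p) = 1/(2*p)
f(K) = 2*K
(P(2) + n(-1, f(-5)))² = ((½)/2 - 1*(-1))² = ((½)*(½) + 1)² = (¼ + 1)² = (5/4)² = 25/16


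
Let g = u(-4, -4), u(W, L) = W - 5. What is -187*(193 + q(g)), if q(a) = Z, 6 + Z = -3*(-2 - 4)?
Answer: -38335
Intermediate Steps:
u(W, L) = -5 + W
g = -9 (g = -5 - 4 = -9)
Z = 12 (Z = -6 - 3*(-2 - 4) = -6 - 3*(-6) = -6 + 18 = 12)
q(a) = 12
-187*(193 + q(g)) = -187*(193 + 12) = -187*205 = -38335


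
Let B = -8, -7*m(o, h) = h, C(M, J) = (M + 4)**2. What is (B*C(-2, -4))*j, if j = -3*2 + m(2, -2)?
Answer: 1280/7 ≈ 182.86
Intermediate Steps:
C(M, J) = (4 + M)**2
m(o, h) = -h/7
j = -40/7 (j = -3*2 - 1/7*(-2) = -6 + 2/7 = -40/7 ≈ -5.7143)
(B*C(-2, -4))*j = -8*(4 - 2)**2*(-40/7) = -8*2**2*(-40/7) = -8*4*(-40/7) = -32*(-40/7) = 1280/7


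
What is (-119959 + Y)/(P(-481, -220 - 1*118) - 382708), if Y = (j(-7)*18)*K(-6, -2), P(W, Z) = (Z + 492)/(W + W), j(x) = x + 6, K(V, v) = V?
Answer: 57648331/184082625 ≈ 0.31317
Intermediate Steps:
j(x) = 6 + x
P(W, Z) = (492 + Z)/(2*W) (P(W, Z) = (492 + Z)/((2*W)) = (492 + Z)*(1/(2*W)) = (492 + Z)/(2*W))
Y = 108 (Y = ((6 - 7)*18)*(-6) = -1*18*(-6) = -18*(-6) = 108)
(-119959 + Y)/(P(-481, -220 - 1*118) - 382708) = (-119959 + 108)/((½)*(492 + (-220 - 1*118))/(-481) - 382708) = -119851/((½)*(-1/481)*(492 + (-220 - 118)) - 382708) = -119851/((½)*(-1/481)*(492 - 338) - 382708) = -119851/((½)*(-1/481)*154 - 382708) = -119851/(-77/481 - 382708) = -119851/(-184082625/481) = -119851*(-481/184082625) = 57648331/184082625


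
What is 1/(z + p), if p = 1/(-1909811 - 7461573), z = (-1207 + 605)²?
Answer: 9371384/3396227047135 ≈ 2.7594e-6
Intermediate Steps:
z = 362404 (z = (-602)² = 362404)
p = -1/9371384 (p = 1/(-9371384) = -1/9371384 ≈ -1.0671e-7)
1/(z + p) = 1/(362404 - 1/9371384) = 1/(3396227047135/9371384) = 9371384/3396227047135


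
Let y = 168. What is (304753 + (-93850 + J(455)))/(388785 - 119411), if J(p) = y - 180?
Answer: 210891/269374 ≈ 0.78289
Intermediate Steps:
J(p) = -12 (J(p) = 168 - 180 = -12)
(304753 + (-93850 + J(455)))/(388785 - 119411) = (304753 + (-93850 - 12))/(388785 - 119411) = (304753 - 93862)/269374 = 210891*(1/269374) = 210891/269374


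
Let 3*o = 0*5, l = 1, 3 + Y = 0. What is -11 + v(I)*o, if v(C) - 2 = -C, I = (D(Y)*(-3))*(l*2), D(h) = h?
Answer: -11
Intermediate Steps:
Y = -3 (Y = -3 + 0 = -3)
I = 18 (I = (-3*(-3))*(1*2) = 9*2 = 18)
o = 0 (o = (0*5)/3 = (⅓)*0 = 0)
v(C) = 2 - C
-11 + v(I)*o = -11 + (2 - 1*18)*0 = -11 + (2 - 18)*0 = -11 - 16*0 = -11 + 0 = -11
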